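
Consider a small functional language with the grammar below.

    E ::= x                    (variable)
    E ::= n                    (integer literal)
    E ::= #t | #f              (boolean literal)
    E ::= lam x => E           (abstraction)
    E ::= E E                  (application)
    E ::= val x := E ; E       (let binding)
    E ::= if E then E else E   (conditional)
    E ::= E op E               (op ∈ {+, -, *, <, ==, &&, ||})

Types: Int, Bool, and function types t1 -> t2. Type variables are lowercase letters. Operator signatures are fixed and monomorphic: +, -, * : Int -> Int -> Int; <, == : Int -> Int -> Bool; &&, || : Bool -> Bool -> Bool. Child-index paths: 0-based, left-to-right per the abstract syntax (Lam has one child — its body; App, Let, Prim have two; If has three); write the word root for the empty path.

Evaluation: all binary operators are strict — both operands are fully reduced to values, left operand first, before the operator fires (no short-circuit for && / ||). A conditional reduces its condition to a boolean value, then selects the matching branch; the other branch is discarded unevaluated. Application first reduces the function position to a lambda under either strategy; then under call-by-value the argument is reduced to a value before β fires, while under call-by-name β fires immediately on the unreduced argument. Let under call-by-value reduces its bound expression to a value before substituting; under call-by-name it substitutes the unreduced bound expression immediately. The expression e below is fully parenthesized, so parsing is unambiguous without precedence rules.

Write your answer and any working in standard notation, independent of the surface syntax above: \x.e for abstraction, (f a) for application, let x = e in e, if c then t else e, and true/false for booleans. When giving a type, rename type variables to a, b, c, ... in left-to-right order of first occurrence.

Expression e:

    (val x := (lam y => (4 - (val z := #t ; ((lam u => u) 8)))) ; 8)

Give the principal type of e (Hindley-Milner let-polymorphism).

Answer: Int

Trace:
  unify Int ~ Int
let z : Bool
u : b
\u._ : b -> b
  unify b -> b ~ Int -> c
  unify b ~ Int
  unify Int ~ c
_ _ : Int
  unify Int ~ Int
\y._ : a -> Int
let x : forall. a -> Int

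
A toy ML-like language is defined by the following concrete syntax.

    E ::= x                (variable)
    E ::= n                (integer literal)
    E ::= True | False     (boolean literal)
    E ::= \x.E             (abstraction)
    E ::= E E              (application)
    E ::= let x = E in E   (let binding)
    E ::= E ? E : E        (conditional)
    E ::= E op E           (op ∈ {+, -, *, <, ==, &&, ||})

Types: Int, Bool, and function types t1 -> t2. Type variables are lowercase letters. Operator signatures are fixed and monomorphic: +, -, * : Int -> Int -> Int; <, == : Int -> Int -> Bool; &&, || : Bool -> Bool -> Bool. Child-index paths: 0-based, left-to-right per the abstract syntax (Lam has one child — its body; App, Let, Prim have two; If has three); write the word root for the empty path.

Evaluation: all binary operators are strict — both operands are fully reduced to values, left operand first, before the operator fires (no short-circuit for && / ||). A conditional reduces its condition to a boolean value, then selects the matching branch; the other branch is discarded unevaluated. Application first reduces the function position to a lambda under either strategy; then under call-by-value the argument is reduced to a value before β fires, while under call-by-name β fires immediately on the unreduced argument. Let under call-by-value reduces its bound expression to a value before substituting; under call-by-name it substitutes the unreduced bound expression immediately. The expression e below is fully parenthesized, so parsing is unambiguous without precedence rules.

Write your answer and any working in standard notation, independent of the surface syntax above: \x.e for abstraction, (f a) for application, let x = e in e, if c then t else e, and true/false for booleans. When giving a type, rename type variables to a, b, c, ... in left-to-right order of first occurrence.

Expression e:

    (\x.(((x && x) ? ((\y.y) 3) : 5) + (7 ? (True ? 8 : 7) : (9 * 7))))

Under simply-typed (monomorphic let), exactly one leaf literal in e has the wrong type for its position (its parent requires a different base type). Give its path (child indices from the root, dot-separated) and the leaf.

Derivation:
x : a
  unify a ~ Bool
x : Bool
  unify Bool ~ Bool
  unify Bool ~ Bool
y : b
\y._ : b -> b
  unify b -> b ~ Int -> c
  unify b ~ Int
  unify Int ~ c
_ _ : Int
  unify Int ~ Int
  unify Int ~ Int
  unify Int ~ Bool
  FAIL: mismatch Int ~ Bool

Answer: 0.1.0 : 7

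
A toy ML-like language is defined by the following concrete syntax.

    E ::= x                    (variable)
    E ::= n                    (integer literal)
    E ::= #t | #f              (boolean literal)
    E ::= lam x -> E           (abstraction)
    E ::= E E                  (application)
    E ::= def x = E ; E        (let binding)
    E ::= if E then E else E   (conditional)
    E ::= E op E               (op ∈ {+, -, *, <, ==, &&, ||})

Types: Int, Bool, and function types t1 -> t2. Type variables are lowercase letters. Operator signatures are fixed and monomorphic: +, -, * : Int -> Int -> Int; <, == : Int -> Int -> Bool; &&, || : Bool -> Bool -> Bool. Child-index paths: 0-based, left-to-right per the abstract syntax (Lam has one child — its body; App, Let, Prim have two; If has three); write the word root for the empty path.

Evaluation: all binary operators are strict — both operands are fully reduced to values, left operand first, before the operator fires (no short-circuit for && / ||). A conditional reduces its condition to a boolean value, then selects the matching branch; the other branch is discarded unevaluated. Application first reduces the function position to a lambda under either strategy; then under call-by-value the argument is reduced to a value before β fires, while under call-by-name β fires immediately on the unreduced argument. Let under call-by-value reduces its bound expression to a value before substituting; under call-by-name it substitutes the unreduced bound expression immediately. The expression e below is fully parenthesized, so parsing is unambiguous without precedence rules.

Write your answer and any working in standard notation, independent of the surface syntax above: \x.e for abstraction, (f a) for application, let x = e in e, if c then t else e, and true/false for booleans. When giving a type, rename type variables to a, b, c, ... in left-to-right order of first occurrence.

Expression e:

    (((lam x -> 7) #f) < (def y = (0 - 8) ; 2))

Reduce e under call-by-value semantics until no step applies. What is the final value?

Answer: false

Derivation:
step 0: (((\x.7) false) < (let y = (0 - 8) in 2))
step 1: [beta@0] (7 < (let y = (0 - 8) in 2))
step 2: [delta@1.0] (7 < (let y = -8 in 2))
step 3: [let@1] (7 < 2)
step 4: [delta@root] false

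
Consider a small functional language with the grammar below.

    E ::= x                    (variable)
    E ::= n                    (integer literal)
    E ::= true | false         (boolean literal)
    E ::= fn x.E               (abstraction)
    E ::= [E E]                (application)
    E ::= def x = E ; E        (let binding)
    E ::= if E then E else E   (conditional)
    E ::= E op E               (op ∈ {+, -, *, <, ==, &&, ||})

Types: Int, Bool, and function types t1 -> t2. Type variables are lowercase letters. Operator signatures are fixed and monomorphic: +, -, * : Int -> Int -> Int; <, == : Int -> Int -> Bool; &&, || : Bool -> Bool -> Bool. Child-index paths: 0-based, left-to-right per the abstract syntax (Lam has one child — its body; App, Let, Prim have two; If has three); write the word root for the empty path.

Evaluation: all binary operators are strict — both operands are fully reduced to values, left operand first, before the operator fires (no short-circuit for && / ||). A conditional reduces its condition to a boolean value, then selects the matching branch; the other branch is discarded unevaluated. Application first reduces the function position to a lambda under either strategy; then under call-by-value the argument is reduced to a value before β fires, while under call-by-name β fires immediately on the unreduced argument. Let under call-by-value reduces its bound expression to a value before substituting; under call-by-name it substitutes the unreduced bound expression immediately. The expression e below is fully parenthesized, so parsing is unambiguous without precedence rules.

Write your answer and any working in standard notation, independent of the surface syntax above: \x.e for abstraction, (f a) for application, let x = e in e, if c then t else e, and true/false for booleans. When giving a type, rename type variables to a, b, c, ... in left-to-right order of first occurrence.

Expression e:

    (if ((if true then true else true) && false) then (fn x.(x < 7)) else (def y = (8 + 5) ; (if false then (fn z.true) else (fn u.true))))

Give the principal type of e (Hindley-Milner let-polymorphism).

Answer: Int -> Bool

Working:
  unify Bool ~ Bool
  unify Bool ~ Bool
  unify Bool ~ Bool
  unify Bool ~ Bool
  unify Bool ~ Bool
x : a
  unify a ~ Int
  unify Int ~ Int
\x._ : Int -> Bool
  unify Int ~ Int
  unify Int ~ Int
let y : Int
  unify Bool ~ Bool
\z._ : b -> Bool
\u._ : c -> Bool
  unify b -> Bool ~ c -> Bool
  unify b ~ c
  unify Bool ~ Bool
  unify Int -> Bool ~ c -> Bool
  unify Int ~ c
  unify Bool ~ Bool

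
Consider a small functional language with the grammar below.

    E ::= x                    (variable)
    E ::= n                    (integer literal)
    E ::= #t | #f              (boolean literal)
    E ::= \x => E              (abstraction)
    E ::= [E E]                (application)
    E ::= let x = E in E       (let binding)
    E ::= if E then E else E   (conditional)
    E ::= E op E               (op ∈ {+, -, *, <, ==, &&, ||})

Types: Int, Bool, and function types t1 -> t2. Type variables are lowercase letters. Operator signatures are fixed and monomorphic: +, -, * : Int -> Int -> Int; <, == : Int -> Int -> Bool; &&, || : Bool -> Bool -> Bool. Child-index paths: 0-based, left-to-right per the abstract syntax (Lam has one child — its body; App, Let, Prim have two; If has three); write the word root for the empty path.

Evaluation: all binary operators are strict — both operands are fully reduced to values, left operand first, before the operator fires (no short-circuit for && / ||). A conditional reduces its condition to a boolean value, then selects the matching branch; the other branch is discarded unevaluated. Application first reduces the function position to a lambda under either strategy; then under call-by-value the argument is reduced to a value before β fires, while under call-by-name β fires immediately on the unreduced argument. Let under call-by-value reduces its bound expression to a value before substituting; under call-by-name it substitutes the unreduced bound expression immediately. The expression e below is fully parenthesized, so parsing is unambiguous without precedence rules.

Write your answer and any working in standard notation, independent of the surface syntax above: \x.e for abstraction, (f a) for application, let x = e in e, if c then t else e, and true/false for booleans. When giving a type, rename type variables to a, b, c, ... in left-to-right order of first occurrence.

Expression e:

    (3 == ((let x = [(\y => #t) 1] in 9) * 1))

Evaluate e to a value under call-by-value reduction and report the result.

Answer: false

Trace:
step 0: (3 == ((let x = ((\y.true) 1) in 9) * 1))
step 1: [beta@1.0.0] (3 == ((let x = true in 9) * 1))
step 2: [let@1.0] (3 == (9 * 1))
step 3: [delta@1] (3 == 9)
step 4: [delta@root] false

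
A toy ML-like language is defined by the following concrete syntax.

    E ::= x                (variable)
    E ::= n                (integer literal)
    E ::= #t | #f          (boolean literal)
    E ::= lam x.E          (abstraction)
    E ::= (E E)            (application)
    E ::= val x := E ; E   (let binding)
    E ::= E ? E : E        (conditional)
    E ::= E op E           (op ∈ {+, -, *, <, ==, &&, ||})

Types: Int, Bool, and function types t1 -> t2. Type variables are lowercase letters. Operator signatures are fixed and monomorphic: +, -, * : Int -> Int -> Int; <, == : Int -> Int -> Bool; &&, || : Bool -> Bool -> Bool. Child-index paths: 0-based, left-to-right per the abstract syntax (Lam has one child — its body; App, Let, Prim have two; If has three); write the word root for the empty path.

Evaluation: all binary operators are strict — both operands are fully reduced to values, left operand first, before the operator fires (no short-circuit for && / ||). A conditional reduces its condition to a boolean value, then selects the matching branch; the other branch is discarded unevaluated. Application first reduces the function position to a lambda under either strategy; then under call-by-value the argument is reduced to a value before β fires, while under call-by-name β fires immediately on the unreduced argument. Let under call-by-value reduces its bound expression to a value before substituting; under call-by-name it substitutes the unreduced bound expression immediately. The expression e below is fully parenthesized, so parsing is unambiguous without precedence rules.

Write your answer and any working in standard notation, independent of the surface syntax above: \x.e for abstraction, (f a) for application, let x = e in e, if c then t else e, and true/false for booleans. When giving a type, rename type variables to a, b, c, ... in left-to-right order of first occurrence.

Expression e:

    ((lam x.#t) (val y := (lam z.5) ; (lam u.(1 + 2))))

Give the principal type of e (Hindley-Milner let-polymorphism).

Derivation:
\x._ : a -> Bool
\z._ : b -> Int
let y : forall. b -> Int
  unify Int ~ Int
  unify Int ~ Int
\u._ : c -> Int
  unify a -> Bool ~ (c -> Int) -> d
  unify a ~ c -> Int
  unify Bool ~ d
_ _ : Bool

Answer: Bool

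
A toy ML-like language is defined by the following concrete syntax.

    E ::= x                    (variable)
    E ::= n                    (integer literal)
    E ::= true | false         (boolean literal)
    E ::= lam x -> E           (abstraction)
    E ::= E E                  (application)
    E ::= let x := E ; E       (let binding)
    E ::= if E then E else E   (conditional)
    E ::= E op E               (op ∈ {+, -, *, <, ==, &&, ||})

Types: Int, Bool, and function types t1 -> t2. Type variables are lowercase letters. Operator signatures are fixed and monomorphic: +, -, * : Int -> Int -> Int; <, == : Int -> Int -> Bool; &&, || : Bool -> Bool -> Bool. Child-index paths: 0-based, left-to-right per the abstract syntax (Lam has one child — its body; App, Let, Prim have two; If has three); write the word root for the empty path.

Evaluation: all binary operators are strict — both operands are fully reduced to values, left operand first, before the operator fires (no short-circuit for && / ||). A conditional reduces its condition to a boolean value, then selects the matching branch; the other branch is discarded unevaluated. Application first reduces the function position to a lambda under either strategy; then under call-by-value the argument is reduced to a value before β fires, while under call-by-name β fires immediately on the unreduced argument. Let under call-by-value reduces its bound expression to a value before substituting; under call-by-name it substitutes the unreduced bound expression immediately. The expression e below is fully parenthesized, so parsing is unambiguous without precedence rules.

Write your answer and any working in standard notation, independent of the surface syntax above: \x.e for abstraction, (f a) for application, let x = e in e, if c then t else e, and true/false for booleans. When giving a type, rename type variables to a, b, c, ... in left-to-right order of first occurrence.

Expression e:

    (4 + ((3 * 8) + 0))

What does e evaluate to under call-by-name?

Working:
step 0: (4 + ((3 * 8) + 0))
step 1: [delta@1.0] (4 + (24 + 0))
step 2: [delta@1] (4 + 24)
step 3: [delta@root] 28

Answer: 28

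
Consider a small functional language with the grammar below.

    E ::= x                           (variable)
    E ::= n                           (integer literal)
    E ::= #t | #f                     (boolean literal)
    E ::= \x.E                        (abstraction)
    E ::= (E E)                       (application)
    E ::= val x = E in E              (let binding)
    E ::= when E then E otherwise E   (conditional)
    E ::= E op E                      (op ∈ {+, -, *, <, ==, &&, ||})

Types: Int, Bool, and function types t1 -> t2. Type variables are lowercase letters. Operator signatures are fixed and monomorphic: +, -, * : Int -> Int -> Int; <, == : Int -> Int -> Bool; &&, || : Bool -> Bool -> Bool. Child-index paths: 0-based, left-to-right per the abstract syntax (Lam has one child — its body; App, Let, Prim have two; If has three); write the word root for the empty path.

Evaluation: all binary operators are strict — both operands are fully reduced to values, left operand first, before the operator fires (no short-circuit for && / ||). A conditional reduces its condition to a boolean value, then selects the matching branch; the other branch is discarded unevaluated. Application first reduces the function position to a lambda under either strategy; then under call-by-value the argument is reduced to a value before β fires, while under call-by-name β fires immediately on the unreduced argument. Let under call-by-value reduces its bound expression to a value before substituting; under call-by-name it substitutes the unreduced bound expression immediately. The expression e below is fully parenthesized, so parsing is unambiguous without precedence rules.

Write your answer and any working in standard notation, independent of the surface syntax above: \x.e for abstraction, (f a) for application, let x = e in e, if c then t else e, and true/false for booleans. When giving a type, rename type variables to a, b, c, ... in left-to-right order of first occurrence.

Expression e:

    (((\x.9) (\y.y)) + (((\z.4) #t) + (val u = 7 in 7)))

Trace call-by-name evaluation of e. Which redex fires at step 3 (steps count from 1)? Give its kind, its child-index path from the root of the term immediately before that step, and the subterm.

Derivation:
step 0: (((\x.9) (\y.y)) + (((\z.4) true) + (let u = 7 in 7)))
step 1: [beta@0] (9 + (((\z.4) true) + (let u = 7 in 7)))
step 2: [beta@1.0] (9 + (4 + (let u = 7 in 7)))
step 3: [let@1.1] (9 + (4 + 7))

Answer: let at 1.1 : (let u = 7 in 7)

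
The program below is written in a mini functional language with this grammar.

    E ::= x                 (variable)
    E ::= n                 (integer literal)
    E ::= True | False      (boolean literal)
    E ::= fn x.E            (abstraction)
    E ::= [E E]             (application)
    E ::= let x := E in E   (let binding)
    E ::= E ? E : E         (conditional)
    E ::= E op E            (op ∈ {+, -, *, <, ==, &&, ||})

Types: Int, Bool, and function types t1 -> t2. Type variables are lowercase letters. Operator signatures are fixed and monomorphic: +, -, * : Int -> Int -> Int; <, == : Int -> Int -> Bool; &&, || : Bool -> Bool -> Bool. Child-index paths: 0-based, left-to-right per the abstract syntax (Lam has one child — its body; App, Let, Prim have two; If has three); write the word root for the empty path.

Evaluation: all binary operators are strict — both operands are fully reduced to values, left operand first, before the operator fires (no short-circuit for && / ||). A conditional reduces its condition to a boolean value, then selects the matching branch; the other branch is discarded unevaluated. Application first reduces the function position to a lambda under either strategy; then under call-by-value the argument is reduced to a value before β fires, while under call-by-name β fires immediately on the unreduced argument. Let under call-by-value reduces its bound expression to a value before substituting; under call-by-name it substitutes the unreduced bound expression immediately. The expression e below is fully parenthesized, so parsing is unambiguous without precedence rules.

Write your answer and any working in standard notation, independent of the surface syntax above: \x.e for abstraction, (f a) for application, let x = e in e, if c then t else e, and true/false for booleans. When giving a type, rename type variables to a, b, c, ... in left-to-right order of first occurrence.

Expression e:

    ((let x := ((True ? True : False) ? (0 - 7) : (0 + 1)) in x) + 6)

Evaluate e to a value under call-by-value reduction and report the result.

Derivation:
step 0: ((let x = (if (if true then true else false) then (0 - 7) else (0 + 1)) in x) + 6)
step 1: [if@0.0.0] ((let x = (if true then (0 - 7) else (0 + 1)) in x) + 6)
step 2: [if@0.0] ((let x = (0 - 7) in x) + 6)
step 3: [delta@0.0] ((let x = -7 in x) + 6)
step 4: [let@0] (-7 + 6)
step 5: [delta@root] -1

Answer: -1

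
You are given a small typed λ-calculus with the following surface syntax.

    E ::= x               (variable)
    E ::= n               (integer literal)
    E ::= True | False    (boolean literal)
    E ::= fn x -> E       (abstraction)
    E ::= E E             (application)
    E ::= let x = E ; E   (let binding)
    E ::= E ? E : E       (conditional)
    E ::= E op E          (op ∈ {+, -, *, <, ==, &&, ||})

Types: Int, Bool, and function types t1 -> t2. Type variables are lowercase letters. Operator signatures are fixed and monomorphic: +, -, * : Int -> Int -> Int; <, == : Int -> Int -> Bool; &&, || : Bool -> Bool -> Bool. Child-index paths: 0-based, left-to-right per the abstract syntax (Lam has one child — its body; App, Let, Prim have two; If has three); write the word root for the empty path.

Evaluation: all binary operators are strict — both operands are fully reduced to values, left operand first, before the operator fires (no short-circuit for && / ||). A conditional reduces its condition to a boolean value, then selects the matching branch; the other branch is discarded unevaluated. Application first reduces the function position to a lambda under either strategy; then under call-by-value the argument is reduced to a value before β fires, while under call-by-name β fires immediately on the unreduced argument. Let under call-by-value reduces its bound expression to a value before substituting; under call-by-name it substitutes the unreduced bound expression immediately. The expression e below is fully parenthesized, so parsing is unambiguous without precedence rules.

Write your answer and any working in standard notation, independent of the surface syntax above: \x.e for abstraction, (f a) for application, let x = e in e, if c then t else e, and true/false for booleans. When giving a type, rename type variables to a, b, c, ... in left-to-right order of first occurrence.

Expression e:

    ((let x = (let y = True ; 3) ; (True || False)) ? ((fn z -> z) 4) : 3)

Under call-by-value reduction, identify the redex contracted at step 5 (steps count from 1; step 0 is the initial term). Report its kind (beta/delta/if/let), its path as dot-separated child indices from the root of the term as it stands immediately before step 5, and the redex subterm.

Answer: beta at root : ((\z.z) 4)

Working:
step 0: (if (let x = (let y = true in 3) in (true || false)) then ((\z.z) 4) else 3)
step 1: [let@0.0] (if (let x = 3 in (true || false)) then ((\z.z) 4) else 3)
step 2: [let@0] (if (true || false) then ((\z.z) 4) else 3)
step 3: [delta@0] (if true then ((\z.z) 4) else 3)
step 4: [if@root] ((\z.z) 4)
step 5: [beta@root] 4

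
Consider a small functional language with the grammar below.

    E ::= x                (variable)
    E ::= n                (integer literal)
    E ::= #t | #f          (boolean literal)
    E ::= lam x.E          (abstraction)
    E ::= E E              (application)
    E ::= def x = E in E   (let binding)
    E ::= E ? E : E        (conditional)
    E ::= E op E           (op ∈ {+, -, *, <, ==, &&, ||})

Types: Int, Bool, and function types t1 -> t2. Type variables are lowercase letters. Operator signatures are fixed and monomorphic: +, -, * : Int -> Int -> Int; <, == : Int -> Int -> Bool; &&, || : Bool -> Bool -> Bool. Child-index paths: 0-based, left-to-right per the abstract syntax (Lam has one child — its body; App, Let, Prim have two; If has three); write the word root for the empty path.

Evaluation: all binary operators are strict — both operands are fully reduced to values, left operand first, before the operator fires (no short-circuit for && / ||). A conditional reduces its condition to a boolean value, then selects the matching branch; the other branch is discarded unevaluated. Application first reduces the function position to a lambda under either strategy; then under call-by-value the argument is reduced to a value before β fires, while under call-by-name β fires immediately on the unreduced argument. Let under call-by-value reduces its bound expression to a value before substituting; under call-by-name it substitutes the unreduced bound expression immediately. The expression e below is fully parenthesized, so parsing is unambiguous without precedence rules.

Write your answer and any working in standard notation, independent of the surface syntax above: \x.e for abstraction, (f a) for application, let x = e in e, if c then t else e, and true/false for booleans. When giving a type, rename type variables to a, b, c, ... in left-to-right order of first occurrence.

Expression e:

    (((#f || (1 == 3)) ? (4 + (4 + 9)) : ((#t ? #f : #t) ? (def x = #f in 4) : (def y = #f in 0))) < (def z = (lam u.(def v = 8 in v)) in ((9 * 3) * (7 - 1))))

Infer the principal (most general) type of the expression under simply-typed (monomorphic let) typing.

Trace:
  unify Bool ~ Bool
  unify Int ~ Int
  unify Int ~ Int
  unify Bool ~ Bool
  unify Bool ~ Bool
  unify Int ~ Int
  unify Int ~ Int
  unify Int ~ Int
  unify Int ~ Int
  unify Bool ~ Bool
  unify Bool ~ Bool
  unify Bool ~ Bool
let x : Bool
let y : Bool
  unify Int ~ Int
  unify Int ~ Int
  unify Int ~ Int
let v : Int
v : Int
\u._ : a -> Int
let z : a -> Int
  unify Int ~ Int
  unify Int ~ Int
  unify Int ~ Int
  unify Int ~ Int
  unify Int ~ Int
  unify Int ~ Int
  unify Int ~ Int

Answer: Bool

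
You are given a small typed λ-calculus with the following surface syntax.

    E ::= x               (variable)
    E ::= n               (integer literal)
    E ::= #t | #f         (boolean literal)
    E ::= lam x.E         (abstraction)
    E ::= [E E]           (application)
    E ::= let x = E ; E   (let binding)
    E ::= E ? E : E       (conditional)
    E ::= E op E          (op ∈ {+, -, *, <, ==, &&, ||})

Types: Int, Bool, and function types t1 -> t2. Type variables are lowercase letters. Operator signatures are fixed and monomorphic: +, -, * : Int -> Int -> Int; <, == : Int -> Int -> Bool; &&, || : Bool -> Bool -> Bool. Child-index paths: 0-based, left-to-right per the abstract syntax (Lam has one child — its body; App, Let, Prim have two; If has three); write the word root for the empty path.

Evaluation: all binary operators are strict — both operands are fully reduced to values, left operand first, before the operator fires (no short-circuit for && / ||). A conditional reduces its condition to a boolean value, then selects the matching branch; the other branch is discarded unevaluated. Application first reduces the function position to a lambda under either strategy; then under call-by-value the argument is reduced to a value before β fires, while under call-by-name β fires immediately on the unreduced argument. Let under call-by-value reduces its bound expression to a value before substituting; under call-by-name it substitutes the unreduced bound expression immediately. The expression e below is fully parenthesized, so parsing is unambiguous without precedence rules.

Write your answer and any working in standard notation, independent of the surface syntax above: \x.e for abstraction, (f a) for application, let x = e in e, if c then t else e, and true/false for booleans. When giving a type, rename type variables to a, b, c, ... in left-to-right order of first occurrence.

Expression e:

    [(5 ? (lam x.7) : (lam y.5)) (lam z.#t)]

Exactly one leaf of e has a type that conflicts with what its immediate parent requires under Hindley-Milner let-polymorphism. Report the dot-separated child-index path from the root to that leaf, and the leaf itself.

Answer: 0.0 : 5

Trace:
  unify Int ~ Bool
  FAIL: mismatch Int ~ Bool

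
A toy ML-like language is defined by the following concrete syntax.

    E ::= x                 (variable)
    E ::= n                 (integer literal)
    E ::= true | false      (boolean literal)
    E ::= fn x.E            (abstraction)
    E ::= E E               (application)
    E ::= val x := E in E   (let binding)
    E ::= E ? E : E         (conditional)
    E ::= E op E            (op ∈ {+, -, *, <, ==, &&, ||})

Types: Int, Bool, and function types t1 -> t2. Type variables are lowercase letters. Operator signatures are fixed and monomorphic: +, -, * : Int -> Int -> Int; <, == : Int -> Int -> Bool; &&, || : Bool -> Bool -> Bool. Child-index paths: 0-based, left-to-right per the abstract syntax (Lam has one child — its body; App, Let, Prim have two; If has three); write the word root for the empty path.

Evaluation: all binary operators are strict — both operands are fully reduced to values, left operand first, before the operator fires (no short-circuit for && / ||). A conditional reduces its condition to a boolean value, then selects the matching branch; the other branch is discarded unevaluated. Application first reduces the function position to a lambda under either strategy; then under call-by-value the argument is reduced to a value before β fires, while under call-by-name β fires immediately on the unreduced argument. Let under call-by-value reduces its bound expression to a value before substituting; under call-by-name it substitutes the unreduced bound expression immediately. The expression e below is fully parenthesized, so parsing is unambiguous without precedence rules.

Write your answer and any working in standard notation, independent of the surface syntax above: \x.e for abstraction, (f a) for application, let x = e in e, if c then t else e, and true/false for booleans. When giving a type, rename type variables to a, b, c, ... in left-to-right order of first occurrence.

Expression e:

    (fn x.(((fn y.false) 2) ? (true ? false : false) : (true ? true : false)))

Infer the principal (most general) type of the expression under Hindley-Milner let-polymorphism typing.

Derivation:
\y._ : b -> Bool
  unify b -> Bool ~ Int -> c
  unify b ~ Int
  unify Bool ~ c
_ _ : Bool
  unify Bool ~ Bool
  unify Bool ~ Bool
  unify Bool ~ Bool
  unify Bool ~ Bool
  unify Bool ~ Bool
  unify Bool ~ Bool
\x._ : a -> Bool

Answer: a -> Bool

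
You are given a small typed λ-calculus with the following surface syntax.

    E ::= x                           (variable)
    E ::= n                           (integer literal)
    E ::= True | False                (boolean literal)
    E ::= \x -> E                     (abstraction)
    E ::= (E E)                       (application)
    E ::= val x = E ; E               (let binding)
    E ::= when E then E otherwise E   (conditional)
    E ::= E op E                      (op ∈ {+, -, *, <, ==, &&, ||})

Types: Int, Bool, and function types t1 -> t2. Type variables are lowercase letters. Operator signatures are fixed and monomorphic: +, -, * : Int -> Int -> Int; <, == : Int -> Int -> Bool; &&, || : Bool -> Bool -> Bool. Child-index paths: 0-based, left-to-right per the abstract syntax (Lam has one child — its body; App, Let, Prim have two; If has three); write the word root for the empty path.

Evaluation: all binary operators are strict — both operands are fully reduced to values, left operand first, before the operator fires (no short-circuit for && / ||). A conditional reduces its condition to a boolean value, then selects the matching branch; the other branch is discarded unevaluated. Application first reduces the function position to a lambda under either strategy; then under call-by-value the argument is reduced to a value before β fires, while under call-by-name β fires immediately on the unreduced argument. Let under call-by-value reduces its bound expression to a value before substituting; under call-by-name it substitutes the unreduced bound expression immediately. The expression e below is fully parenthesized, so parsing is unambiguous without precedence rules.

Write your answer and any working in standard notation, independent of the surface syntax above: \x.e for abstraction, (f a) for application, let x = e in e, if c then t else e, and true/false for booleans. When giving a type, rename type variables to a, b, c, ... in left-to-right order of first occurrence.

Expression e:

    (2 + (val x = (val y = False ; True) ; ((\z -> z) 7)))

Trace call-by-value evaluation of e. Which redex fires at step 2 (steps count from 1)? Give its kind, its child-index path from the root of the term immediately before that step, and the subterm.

Trace:
step 0: (2 + (let x = (let y = false in true) in ((\z.z) 7)))
step 1: [let@1.0] (2 + (let x = true in ((\z.z) 7)))
step 2: [let@1] (2 + ((\z.z) 7))

Answer: let at 1 : (let x = true in ((\z.z) 7))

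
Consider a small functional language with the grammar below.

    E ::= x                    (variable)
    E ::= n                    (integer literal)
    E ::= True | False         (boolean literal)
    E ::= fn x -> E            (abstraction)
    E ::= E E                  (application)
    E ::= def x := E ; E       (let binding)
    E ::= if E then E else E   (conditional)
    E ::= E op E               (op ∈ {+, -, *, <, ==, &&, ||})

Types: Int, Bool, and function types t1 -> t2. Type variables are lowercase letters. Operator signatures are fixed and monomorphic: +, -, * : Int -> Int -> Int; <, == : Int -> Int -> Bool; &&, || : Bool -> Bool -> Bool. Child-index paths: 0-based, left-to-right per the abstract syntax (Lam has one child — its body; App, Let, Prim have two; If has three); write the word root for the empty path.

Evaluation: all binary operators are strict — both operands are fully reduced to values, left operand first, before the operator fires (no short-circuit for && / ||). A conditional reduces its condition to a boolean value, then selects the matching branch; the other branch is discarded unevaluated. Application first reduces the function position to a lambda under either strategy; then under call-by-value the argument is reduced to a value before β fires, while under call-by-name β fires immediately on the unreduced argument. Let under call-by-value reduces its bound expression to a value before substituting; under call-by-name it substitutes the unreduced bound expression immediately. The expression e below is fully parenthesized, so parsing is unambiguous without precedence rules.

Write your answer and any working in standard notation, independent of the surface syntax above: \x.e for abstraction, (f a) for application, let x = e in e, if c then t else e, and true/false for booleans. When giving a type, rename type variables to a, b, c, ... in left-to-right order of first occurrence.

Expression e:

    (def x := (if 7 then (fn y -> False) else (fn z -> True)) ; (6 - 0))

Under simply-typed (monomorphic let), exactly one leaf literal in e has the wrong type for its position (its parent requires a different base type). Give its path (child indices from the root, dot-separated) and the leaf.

Working:
  unify Int ~ Bool
  FAIL: mismatch Int ~ Bool

Answer: 0.0 : 7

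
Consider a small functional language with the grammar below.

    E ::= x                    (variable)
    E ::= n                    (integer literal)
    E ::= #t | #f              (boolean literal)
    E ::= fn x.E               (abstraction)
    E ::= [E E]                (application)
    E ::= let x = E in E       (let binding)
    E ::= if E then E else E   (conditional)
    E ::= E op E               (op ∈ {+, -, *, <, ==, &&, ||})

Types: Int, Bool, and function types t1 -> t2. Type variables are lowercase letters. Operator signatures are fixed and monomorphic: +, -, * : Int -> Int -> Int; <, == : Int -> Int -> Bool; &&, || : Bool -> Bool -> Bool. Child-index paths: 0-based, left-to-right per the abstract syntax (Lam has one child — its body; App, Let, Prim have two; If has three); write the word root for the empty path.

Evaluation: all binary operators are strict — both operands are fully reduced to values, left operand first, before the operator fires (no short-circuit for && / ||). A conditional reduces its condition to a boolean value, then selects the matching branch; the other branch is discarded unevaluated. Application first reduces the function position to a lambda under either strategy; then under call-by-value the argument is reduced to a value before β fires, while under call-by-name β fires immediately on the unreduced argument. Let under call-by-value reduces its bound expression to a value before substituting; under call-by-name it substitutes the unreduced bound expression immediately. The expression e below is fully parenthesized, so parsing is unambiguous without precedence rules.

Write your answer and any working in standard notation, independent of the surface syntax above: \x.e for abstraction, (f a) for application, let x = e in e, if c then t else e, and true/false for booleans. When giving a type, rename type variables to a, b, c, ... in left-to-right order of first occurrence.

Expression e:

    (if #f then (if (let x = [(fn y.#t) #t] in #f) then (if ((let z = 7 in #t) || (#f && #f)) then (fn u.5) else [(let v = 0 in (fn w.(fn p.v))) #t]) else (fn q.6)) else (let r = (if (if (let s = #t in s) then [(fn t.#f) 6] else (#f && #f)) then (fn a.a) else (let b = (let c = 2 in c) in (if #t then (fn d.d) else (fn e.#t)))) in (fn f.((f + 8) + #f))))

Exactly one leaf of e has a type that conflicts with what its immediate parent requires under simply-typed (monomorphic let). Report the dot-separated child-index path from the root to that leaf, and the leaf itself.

Working:
  unify Bool ~ Bool
\y._ : a -> Bool
  unify a -> Bool ~ Bool -> b
  unify a ~ Bool
  unify Bool ~ b
_ _ : Bool
let x : Bool
  unify Bool ~ Bool
let z : Int
  unify Bool ~ Bool
  unify Bool ~ Bool
  unify Bool ~ Bool
  unify Bool ~ Bool
  unify Bool ~ Bool
\u._ : c -> Int
let v : Int
v : Int
\p._ : e -> Int
\w._ : d -> e -> Int
  unify d -> e -> Int ~ Bool -> f
  unify d ~ Bool
  unify e -> Int ~ f
_ _ : e -> Int
  unify c -> Int ~ e -> Int
  unify c ~ e
  unify Int ~ Int
\q._ : g -> Int
  unify e -> Int ~ g -> Int
  unify e ~ g
  unify Int ~ Int
let s : Bool
s : Bool
  unify Bool ~ Bool
\t._ : h -> Bool
  unify h -> Bool ~ Int -> i
  unify h ~ Int
  unify Bool ~ i
_ _ : Bool
  unify Bool ~ Bool
  unify Bool ~ Bool
  unify Bool ~ Bool
  unify Bool ~ Bool
a : j
\a._ : j -> j
let c : Int
c : Int
let b : Int
  unify Bool ~ Bool
d : k
\d._ : k -> k
\e._ : l -> Bool
  unify k -> k ~ l -> Bool
  unify k ~ l
  unify l ~ Bool
  unify j -> j ~ Bool -> Bool
  unify j ~ Bool
  unify Bool ~ Bool
let r : Bool -> Bool
f : m
  unify m ~ Int
  unify Int ~ Int
  unify Int ~ Int
  unify Bool ~ Int
  FAIL: mismatch Bool ~ Int

Answer: 2.1.0.1 : false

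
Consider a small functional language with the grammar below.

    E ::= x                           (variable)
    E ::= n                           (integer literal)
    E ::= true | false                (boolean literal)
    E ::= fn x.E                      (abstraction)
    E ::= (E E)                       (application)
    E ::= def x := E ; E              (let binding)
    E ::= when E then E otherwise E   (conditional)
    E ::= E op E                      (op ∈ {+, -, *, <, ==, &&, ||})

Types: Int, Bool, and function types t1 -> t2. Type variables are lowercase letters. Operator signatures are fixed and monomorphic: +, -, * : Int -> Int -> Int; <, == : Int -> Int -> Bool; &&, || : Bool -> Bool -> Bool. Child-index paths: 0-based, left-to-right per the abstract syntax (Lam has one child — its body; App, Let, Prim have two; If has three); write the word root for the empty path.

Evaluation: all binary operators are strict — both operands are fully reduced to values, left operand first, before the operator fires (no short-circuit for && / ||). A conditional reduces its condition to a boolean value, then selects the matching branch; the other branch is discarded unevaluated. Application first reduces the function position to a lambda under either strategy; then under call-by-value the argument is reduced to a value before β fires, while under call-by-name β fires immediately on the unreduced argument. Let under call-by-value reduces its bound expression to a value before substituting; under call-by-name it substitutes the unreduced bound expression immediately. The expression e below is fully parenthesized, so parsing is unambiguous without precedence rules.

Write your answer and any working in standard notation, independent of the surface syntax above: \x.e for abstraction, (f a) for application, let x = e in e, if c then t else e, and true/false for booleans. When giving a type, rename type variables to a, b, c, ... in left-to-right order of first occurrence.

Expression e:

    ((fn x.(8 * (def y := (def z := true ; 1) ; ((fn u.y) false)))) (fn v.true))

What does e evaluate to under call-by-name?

Working:
step 0: ((\x.(8 * (let y = (let z = true in 1) in ((\u.y) false)))) (\v.true))
step 1: [beta@root] (8 * (let y = (let z = true in 1) in ((\u.y) false)))
step 2: [let@1] (8 * ((\u.(let z = true in 1)) false))
step 3: [beta@1] (8 * (let z = true in 1))
step 4: [let@1] (8 * 1)
step 5: [delta@root] 8

Answer: 8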